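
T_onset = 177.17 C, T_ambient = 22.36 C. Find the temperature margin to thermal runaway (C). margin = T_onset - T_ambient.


margin = T_onset - T_ambient = 177.17 - 22.36 = 154.81 C

154.81 C


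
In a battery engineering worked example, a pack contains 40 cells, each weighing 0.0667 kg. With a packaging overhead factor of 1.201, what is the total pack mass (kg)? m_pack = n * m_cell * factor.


m_pack = n * m_cell * overhead = 40 * 0.0667 * 1.201 = 3.204 kg

3.204 kg


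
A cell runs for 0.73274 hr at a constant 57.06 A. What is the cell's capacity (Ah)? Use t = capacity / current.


C = I * t = 57.06 * 0.73274 = 41.81 Ah

41.81 Ah


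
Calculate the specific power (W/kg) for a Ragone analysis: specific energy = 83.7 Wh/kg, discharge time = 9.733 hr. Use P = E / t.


Specific power = 83.7 Wh/kg / 9.733 hr = 8.600 W/kg

8.600 W/kg


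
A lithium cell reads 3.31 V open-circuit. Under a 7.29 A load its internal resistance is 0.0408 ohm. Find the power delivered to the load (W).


Step 1: V_terminal = OCV - I*R = 3.31 - 7.29 * 0.0408 = 3.0126 V
Step 2: P_out = V_terminal * I = 3.0126 * 7.29 = 21.96 W

21.96 W


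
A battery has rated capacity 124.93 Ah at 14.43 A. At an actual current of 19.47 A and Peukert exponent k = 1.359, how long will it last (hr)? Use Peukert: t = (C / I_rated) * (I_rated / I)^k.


t_rated = C / I_rated = 124.93 / 14.43 = 8.6577 hr
(I_rated/I)^k = (0.74114)^1.359 = 0.66557
t = t_rated * (I_rated/I)^k = 8.6577 * 0.66557 = 5.762 hr

5.762 hr


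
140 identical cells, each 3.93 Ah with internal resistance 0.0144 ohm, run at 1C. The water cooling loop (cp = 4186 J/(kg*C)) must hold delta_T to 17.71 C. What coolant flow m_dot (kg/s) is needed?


Step 1: I = 1 * 3.93 = 3.93 A
Step 2: Q_cell = I^2 * R = 3.93^2 * 0.0144 = 0.22241 W
Step 3: Q_total = 140 * 0.22241 = 31.137 W
Step 4: m_dot = Q_total / (cp * dT) = 31.137 / (4186 * 17.71) = 4.200e-04 kg/s

4.200e-04 kg/s


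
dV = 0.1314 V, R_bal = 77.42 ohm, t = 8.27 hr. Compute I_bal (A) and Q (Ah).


I_bal = dV / R = 0.1314 / 77.42 = 0.0016972 A
Q = I_bal * t = 0.0016972 * 8.27 = 0.01404 Ah

I=0.0016972 A, Q=0.01404 Ah


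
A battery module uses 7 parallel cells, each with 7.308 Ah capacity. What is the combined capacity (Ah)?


Parallel capacities add: 7 * 7.308 Ah = 51.156 Ah

51.156 Ah


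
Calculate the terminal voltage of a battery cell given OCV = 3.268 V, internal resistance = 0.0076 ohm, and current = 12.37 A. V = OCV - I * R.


IR drop = 12.37 * 0.0076 = 0.094012 V
V = 3.268 - 0.094012 = 3.174 V

3.174 V


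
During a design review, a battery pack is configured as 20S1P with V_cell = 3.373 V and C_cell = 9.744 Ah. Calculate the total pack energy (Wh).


E = Ns * Vcell * Np * Ccell = 20 * 3.373 * 1 * 9.744 = 657.3 Wh

657.3 Wh


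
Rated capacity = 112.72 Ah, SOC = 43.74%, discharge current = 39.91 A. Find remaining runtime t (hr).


Step 1: remaining = SOC/100 * C_total = 43.74/100 * 112.72 = 49.304 Ah
Step 2: t = remaining / I = 49.304 / 39.91 = 1.235 hr

1.235 hr


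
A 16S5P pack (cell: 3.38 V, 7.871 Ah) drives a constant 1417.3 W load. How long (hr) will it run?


Step 1: E_pack = Ns * V_cell * Np * C_cell = 16 * 3.38 * 5 * 7.871 = 2128.3 Wh
Step 2: t = E_pack / P = 2128.3 / 1417.3 = 1.502 hr

1.502 hr


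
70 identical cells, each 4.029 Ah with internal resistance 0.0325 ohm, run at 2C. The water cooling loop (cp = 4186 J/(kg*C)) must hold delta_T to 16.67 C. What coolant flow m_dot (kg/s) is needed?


Step 1: I = 2 * 4.029 = 8.058 A
Step 2: Q_cell = I^2 * R = 8.058^2 * 0.0325 = 2.1103 W
Step 3: Q_total = 70 * 2.1103 = 147.72 W
Step 4: m_dot = Q_total / (cp * dT) = 147.72 / (4186 * 16.67) = 0.002117 kg/s

0.002117 kg/s


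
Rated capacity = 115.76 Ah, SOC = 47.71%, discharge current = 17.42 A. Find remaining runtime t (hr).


Step 1: remaining = SOC/100 * C_total = 47.71/100 * 115.76 = 55.229 Ah
Step 2: t = remaining / I = 55.229 / 17.42 = 3.170 hr

3.170 hr


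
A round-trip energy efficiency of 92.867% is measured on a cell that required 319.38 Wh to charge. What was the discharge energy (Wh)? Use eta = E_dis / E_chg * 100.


E_dis = eta/100 * E_chg = 92.867/100 * 319.38 = 296.6 Wh

296.6 Wh


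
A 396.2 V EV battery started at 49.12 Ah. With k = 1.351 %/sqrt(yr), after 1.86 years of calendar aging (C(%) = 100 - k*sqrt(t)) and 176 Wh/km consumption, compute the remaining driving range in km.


Step 1: capacity retention = 100 - 1.351 * sqrt(1.86) = 100 - 1.351 * 1.3638 = 98.158%
Step 2: C_now = 49.12 * 98.158/100 = 48.215 Ah
Step 3: E_pack = V * C_now = 396.2 * 48.215 = 19103 Wh
Step 4: range = E_pack / consumption = 19103 / 176 = 108.5 km

108.5 km


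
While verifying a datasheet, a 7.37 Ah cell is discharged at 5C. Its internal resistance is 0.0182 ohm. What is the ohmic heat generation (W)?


Step 1: I = C_rate * capacity = 5 * 7.37 = 36.85 A
Step 2: Q = I^2 * R = 36.85^2 * 0.0182 = 1357.9 * 0.0182 = 24.71 W

24.71 W


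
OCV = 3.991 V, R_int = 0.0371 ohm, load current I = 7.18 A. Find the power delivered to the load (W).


Step 1: V_terminal = OCV - I*R = 3.991 - 7.18 * 0.0371 = 3.7246 V
Step 2: P_out = V_terminal * I = 3.7246 * 7.18 = 26.74 W

26.74 W


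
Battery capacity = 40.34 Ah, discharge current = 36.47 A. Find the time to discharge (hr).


Runtime = 40.34 Ah / 36.47 A = 1.106 hr

1.106 hr


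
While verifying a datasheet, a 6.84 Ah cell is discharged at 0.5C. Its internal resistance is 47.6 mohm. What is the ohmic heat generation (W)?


Convert: R = 47.6 mohm = 0.0476 ohm
Step 1: I = C_rate * capacity = 0.5 * 6.84 = 3.42 A
Step 2: Q = I^2 * R = 3.42^2 * 0.0476 = 11.696 * 0.0476 = 0.5567 W

0.5567 W


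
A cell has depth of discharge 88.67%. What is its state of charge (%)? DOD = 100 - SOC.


SOC = 100 - DOD = 100 - 88.67 = 11.33%

11.33%


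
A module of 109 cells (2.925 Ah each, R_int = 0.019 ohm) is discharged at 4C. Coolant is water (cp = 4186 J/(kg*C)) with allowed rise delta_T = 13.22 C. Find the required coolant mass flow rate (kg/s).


Step 1: I = 4 * 2.925 = 11.7 A
Step 2: Q_cell = I^2 * R = 11.7^2 * 0.019 = 2.6009 W
Step 3: Q_total = 109 * 2.6009 = 283.5 W
Step 4: m_dot = Q_total / (cp * dT) = 283.5 / (4186 * 13.22) = 0.005123 kg/s

0.005123 kg/s


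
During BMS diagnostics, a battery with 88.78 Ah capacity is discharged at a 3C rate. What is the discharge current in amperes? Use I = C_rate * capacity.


I = C_rate * capacity = 3 * 88.78 = 266.34 A

266.34 A


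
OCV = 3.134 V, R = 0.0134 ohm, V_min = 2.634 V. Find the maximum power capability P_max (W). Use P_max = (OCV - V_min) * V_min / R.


dV = OCV - V_min = 0.5 V (so I_max = dV / R)
P_max = dV * V_min / R = 0.5 * 2.634 / 0.0134 = 98.28 W

98.28 W


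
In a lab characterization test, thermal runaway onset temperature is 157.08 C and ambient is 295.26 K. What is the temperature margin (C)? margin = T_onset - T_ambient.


Convert: T_ambient = 295.26 K = 22.11 C
margin = 157.08 - 22.11 = 134.97 C

134.97 C


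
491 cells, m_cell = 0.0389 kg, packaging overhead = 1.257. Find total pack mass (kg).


Cell mass sum = 491 * 0.0389 = 19.1 kg
With overhead 1.257: m_pack = 19.1 * 1.257 = 24.01 kg

24.01 kg


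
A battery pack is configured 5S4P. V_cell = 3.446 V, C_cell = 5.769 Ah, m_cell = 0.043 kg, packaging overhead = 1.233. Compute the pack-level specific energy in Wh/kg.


Step 1: V_pack = 5 * 3.446 = 17.23 V
Step 2: C_pack = 4 * 5.769 = 23.076 Ah
Step 3: E_pack = V_pack * C_pack = 17.23 * 23.076 = 397.6 Wh
Step 4: m_pack = 5 * 4 * 0.043 * 1.233 = 1.0604 kg
Step 5: ED = E_pack / m_pack = 397.6 / 1.0604 = 375.0 Wh/kg

375.0 Wh/kg


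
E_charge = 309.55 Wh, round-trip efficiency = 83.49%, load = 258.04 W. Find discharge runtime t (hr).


Step 1: E_discharge = eta/100 * E_charge = 83.49/100 * 309.55 = 258.44 Wh
Step 2: t = E_discharge / P = 258.44 / 258.04 = 1.002 hr

1.002 hr


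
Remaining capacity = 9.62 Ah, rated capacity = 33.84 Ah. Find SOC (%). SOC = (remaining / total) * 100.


SOC = (remaining / total) * 100 = (9.62 / 33.84) * 100 = 28.43%

28.43%


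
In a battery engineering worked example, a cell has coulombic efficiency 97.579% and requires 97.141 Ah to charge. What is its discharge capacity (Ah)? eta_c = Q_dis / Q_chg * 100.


Q_dis = eta/100 * Q_chg = 97.579/100 * 97.141 = 94.79 Ah

94.79 Ah


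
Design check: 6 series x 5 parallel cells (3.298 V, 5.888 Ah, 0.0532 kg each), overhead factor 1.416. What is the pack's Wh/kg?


Step 1: V_pack = 6 * 3.298 = 19.788 V
Step 2: C_pack = 5 * 5.888 = 29.44 Ah
Step 3: E_pack = V_pack * C_pack = 19.788 * 29.44 = 582.56 Wh
Step 4: m_pack = 6 * 5 * 0.0532 * 1.416 = 2.2599 kg
Step 5: ED = E_pack / m_pack = 582.56 / 2.2599 = 257.8 Wh/kg

257.8 Wh/kg


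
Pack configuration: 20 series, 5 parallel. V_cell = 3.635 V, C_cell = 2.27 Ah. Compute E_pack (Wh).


V_pack = 20 * 3.635 = 72.7 V
C_pack = 5 * 2.27 = 11.35 Ah
E = V_pack * C_pack = 72.7 * 11.35 = 825.1 Wh

825.1 Wh


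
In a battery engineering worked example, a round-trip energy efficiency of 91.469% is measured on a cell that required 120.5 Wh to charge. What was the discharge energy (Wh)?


E_dis = eta/100 * E_chg = 91.469/100 * 120.5 = 110.2 Wh

110.2 Wh


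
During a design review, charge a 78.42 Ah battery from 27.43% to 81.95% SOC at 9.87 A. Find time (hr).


delta_Ah = 78.42 * (81.95 - 27.43) / 100 = 42.755 Ah
t = delta_Ah / I = 42.755 / 9.87 = 4.332 hr

4.332 hr


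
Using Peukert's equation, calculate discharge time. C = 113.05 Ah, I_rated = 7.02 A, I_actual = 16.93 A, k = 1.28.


Step 1: t_rated = C / I_rated = 113.05 / 7.02 = 16.104 hr
Step 2: ratio = 7.02 / 16.93 = 0.41465
Step 3: ratio^k = 0.41465^1.28 = 0.32407
Step 4: t = t_rated * ratio^k = 16.104 * 0.32407 = 5.219 hr

5.219 hr


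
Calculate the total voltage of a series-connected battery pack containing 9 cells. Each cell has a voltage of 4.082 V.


V_pack = n * V_cell = 9 * 4.082 = 36.738 V

36.738 V


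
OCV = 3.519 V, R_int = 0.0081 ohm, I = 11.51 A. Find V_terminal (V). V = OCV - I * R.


IR drop = 11.51 * 0.0081 = 0.093231 V
V = 3.519 - 0.093231 = 3.426 V

3.426 V


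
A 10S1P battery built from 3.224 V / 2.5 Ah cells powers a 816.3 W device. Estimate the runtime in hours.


Step 1: E_pack = Ns * V_cell * Np * C_cell = 10 * 3.224 * 1 * 2.5 = 80.6 Wh
Step 2: t = E_pack / P = 80.6 / 816.3 = 0.09874 hr

0.09874 hr


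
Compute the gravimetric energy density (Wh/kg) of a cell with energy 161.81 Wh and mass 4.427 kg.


Specific energy = 161.81 Wh / 4.427 kg = 36.55 Wh/kg

36.55 Wh/kg


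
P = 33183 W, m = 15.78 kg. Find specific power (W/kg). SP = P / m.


SP = P / m = 33183 / 15.78 = 2103 W/kg

2103 W/kg


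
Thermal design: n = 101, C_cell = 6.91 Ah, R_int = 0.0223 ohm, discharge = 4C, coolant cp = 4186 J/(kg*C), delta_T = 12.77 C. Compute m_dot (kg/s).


Step 1: I = 4 * 6.91 = 27.64 A
Step 2: Q_cell = I^2 * R = 27.64^2 * 0.0223 = 17.037 W
Step 3: Q_total = 101 * 17.037 = 1720.7 W
Step 4: m_dot = Q_total / (cp * dT) = 1720.7 / (4186 * 12.77) = 0.03219 kg/s

0.03219 kg/s


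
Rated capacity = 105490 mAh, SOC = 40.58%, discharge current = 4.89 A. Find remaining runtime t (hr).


Convert: C_total = 105490 mAh = 105.49 Ah
Step 1: remaining = SOC/100 * C_total = 40.58/100 * 105.49 = 42.808 Ah
Step 2: t = remaining / I = 42.808 / 4.89 = 8.754 hr

8.754 hr


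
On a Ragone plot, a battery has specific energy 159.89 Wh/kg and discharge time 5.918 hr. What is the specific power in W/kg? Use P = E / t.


P_specific = E / t = 159.89 / 5.918 = 27.02 W/kg

27.02 W/kg


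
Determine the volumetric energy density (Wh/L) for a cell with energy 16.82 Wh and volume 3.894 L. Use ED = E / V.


ED = E / V = 16.82 / 3.894 = 4.319 Wh/L

4.319 Wh/L


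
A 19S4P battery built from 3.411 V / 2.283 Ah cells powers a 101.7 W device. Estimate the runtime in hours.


Step 1: E_pack = Ns * V_cell * Np * C_cell = 19 * 3.411 * 4 * 2.283 = 591.84 Wh
Step 2: t = E_pack / P = 591.84 / 101.7 = 5.819 hr

5.819 hr


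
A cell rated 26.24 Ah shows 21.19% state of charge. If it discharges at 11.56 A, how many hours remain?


Step 1: remaining = SOC/100 * C_total = 21.19/100 * 26.24 = 5.5603 Ah
Step 2: t = remaining / I = 5.5603 / 11.56 = 0.4810 hr

0.4810 hr


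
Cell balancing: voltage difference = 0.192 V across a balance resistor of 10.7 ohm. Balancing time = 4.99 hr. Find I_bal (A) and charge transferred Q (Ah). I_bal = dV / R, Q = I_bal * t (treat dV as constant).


I_bal = dV / R = 0.192 / 10.7 = 0.017944 A
Q = I_bal * t = 0.017944 * 4.99 = 0.08954 Ah

I=0.017944 A, Q=0.08954 Ah


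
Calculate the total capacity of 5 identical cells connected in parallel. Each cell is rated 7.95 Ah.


C_total = 5 * 7.95 = 39.75 Ah

39.75 Ah


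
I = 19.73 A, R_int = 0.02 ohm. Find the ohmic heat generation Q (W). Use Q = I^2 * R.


I^2 = 389.27
Q = 389.27 * 0.02 = 7.785 W

7.785 W


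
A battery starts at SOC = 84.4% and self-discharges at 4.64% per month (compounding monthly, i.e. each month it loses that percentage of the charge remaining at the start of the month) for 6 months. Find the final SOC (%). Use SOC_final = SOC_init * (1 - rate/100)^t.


Monthly retention factor = 1 - 4.64/100 = 0.9536
Over 6 months: factor^6 = 0.75196
SOC_final = 84.4 * 0.75196 = 63.47%

63.47%


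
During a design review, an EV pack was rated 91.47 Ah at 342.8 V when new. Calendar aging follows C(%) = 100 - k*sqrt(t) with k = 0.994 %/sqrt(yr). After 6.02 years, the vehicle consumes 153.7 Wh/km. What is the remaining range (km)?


Step 1: capacity retention = 100 - 0.994 * sqrt(6.02) = 100 - 0.994 * 2.4536 = 97.561%
Step 2: C_now = 91.47 * 97.561/100 = 89.239 Ah
Step 3: E_pack = V * C_now = 342.8 * 89.239 = 30591 Wh
Step 4: range = E_pack / consumption = 30591 / 153.7 = 199.0 km

199.0 km


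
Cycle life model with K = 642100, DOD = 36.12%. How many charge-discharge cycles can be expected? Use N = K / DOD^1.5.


Step 1: DOD^1.5 = 36.12^1.5 = 217.08
Step 2: N = 642100 / 217.08 = 2958 cycles

2958 cycles


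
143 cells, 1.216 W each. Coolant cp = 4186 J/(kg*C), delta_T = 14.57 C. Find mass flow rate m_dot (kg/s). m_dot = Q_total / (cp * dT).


Step 1: Total heat Q = 143 * 1.216 W = 173.89 W
Step 2: denom = cp * dT = 4186 * 14.57 = 60990
Step 3: m_dot = 173.89 / 60990 = 0.002851 kg/s

0.002851 kg/s


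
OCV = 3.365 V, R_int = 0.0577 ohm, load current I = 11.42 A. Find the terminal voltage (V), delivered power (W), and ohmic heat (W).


Step 1: V_terminal = OCV - I*R = 3.365 - 11.42 * 0.0577 = 2.7061 V
Step 2: P_out = V_terminal * I = 2.7061 * 11.42 = 30.90 W
Step 3: Q = I^2 * R = 11.42^2 * 0.0577 = 7.525 W

V=2.7061 V, P=30.90 W, Q=7.525 W


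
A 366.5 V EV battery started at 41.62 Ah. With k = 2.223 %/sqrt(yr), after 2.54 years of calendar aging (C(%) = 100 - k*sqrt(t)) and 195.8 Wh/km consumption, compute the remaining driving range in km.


Step 1: capacity retention = 100 - 2.223 * sqrt(2.54) = 100 - 2.223 * 1.5937 = 96.457%
Step 2: C_now = 41.62 * 96.457/100 = 40.145 Ah
Step 3: E_pack = V * C_now = 366.5 * 40.145 = 14713 Wh
Step 4: range = E_pack / consumption = 14713 / 195.8 = 75.14 km

75.14 km


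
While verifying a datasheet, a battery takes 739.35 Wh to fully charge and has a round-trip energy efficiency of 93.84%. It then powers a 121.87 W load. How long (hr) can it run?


Step 1: E_discharge = eta/100 * E_charge = 93.84/100 * 739.35 = 693.81 Wh
Step 2: t = E_discharge / P = 693.81 / 121.87 = 5.693 hr

5.693 hr


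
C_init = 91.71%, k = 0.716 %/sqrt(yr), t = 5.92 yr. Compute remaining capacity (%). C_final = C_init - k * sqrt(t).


Step 1: sqrt(5.92 yr) = 2.4331
Step 2: drop = 0.716 * 2.4331 = 1.7421
Step 3: C_final = 91.71 - 1.7421 = 89.97%

89.97%


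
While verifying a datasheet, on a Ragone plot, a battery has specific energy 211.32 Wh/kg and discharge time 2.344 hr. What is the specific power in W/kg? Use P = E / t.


P_specific = E / t = 211.32 / 2.344 = 90.15 W/kg

90.15 W/kg


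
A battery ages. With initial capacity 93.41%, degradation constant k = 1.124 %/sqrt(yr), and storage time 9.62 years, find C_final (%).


sqrt(t) = sqrt(9.62) = 3.1016
C_final = 93.41 - 1.124 * 3.1016 = 89.92%

89.92%


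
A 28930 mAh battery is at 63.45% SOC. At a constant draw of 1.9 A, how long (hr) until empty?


Convert: C_total = 28930 mAh = 28.93 Ah
Step 1: remaining = SOC/100 * C_total = 63.45/100 * 28.93 = 18.356 Ah
Step 2: t = remaining / I = 18.356 / 1.9 = 9.661 hr

9.661 hr


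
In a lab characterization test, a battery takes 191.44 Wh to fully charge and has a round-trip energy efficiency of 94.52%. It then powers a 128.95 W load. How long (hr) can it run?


Step 1: E_discharge = eta/100 * E_charge = 94.52/100 * 191.44 = 180.95 Wh
Step 2: t = E_discharge / P = 180.95 / 128.95 = 1.403 hr

1.403 hr


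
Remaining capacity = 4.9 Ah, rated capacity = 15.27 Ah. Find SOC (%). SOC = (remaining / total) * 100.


SOC = (remaining / total) * 100 = (4.9 / 15.27) * 100 = 32.09%

32.09%


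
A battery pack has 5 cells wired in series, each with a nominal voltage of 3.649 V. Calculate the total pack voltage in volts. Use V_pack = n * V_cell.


Series voltages add: 5 * 3.649 V = 18.245 V

18.245 V


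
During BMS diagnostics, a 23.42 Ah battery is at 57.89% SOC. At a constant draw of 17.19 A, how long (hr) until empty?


Step 1: remaining = SOC/100 * C_total = 57.89/100 * 23.42 = 13.558 Ah
Step 2: t = remaining / I = 13.558 / 17.19 = 0.7887 hr

0.7887 hr


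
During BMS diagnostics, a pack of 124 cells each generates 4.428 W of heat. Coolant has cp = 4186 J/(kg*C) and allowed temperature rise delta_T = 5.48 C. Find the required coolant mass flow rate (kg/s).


Q_total = 124 * 4.428 = 549.07 W
m_dot = Q_total / (cp * dT) = 549.07 / (4186 * 5.48) = 0.02394 kg/s

0.02394 kg/s


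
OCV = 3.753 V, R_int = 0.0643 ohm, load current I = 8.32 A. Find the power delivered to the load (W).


Step 1: V_terminal = OCV - I*R = 3.753 - 8.32 * 0.0643 = 3.218 V
Step 2: P_out = V_terminal * I = 3.218 * 8.32 = 26.77 W

26.77 W


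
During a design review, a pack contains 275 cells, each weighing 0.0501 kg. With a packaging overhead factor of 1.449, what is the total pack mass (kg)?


m_pack = n * m_cell * overhead = 275 * 0.0501 * 1.449 = 19.96 kg

19.96 kg


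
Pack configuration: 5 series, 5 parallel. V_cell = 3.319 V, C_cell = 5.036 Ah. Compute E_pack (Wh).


V_pack = 5 * 3.319 = 16.595 V
C_pack = 5 * 5.036 = 25.18 Ah
E = V_pack * C_pack = 16.595 * 25.18 = 417.9 Wh

417.9 Wh


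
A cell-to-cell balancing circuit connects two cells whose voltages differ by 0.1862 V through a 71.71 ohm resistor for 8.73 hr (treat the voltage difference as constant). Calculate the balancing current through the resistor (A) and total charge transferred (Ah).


I_bal = dV / R = 0.1862 / 71.71 = 0.0025966 A
Q = I_bal * t = 0.0025966 * 8.73 = 0.02267 Ah

I=0.0025966 A, Q=0.02267 Ah


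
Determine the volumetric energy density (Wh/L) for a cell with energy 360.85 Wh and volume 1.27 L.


Volumetric ED = 360.85 Wh / 1.27 L = 284.1 Wh/L

284.1 Wh/L


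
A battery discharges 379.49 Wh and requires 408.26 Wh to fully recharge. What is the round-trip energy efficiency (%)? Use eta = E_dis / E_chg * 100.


Round-trip efficiency = 379.49/408.26 * 100% = 92.95%

92.95%


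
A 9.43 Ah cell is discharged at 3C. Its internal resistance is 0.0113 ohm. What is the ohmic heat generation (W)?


Step 1: I = C_rate * capacity = 3 * 9.43 = 28.29 A
Step 2: Q = I^2 * R = 28.29^2 * 0.0113 = 800.32 * 0.0113 = 9.044 W

9.044 W


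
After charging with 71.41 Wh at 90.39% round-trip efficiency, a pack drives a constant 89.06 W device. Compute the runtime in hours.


Step 1: E_discharge = eta/100 * E_charge = 90.39/100 * 71.41 = 64.547 Wh
Step 2: t = E_discharge / P = 64.547 / 89.06 = 0.7248 hr

0.7248 hr


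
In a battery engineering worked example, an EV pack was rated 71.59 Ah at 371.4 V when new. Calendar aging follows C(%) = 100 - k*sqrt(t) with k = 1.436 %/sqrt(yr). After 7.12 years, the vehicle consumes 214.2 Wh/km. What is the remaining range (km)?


Step 1: capacity retention = 100 - 1.436 * sqrt(7.12) = 100 - 1.436 * 2.6683 = 96.168%
Step 2: C_now = 71.59 * 96.168/100 = 68.847 Ah
Step 3: E_pack = V * C_now = 371.4 * 68.847 = 25570 Wh
Step 4: range = E_pack / consumption = 25570 / 214.2 = 119.4 km

119.4 km


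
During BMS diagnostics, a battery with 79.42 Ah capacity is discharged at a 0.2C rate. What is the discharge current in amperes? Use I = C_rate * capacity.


At 0.2C: I = 0.2 * 79.42 Ah = 15.884 A

15.884 A


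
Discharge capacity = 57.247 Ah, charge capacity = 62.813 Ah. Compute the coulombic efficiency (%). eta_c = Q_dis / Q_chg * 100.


Coulombic efficiency = 57.247/62.813 * 100% = 91.14%

91.14%


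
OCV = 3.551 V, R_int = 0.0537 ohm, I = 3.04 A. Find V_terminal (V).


IR drop = 3.04 * 0.0537 = 0.16325 V
V = 3.551 - 0.16325 = 3.388 V

3.388 V


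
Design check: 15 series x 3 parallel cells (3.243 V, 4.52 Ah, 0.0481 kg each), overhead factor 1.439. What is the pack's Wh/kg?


Step 1: V_pack = 15 * 3.243 = 48.645 V
Step 2: C_pack = 3 * 4.52 = 13.56 Ah
Step 3: E_pack = V_pack * C_pack = 48.645 * 13.56 = 659.63 Wh
Step 4: m_pack = 15 * 3 * 0.0481 * 1.439 = 3.1147 kg
Step 5: ED = E_pack / m_pack = 659.63 / 3.1147 = 211.8 Wh/kg

211.8 Wh/kg


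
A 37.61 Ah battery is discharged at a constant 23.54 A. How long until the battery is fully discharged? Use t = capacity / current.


Runtime = 37.61 Ah / 23.54 A = 1.598 hr

1.598 hr


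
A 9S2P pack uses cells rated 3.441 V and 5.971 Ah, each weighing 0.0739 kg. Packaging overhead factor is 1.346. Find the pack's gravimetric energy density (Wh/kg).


Step 1: V_pack = 9 * 3.441 = 30.969 V
Step 2: C_pack = 2 * 5.971 = 11.942 Ah
Step 3: E_pack = V_pack * C_pack = 30.969 * 11.942 = 369.83 Wh
Step 4: m_pack = 9 * 2 * 0.0739 * 1.346 = 1.7904 kg
Step 5: ED = E_pack / m_pack = 369.83 / 1.7904 = 206.6 Wh/kg

206.6 Wh/kg


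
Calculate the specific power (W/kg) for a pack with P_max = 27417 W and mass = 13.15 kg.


Specific power = 27417 W / 13.15 kg = 2085 W/kg

2085 W/kg


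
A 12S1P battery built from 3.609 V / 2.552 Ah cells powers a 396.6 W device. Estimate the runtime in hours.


Step 1: E_pack = Ns * V_cell * Np * C_cell = 12 * 3.609 * 1 * 2.552 = 110.52 Wh
Step 2: t = E_pack / P = 110.52 / 396.6 = 0.2787 hr

0.2787 hr


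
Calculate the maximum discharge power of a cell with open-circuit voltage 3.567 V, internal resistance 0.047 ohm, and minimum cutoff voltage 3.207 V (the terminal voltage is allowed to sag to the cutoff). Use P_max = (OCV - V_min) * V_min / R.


dV = OCV - V_min = 0.36 V (so I_max = dV / R)
P_max = dV * V_min / R = 0.36 * 3.207 / 0.047 = 24.56 W

24.56 W


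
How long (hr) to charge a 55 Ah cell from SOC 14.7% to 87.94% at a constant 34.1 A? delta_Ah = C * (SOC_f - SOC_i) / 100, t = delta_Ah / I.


Step 1: dSOC = 87.94% - 14.7% = 73.24%
Step 2: delta_Ah = 55 * 73.24 / 100 = 40.282 Ah
Step 3: t = 40.282 / 34.1 = 1.181 hr

1.181 hr


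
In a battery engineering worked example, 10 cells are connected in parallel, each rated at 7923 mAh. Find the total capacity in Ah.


Convert: C_cell = 7923 mAh = 7.923 Ah
C_total = 10 * 7.923 = 79.23 Ah

79.23 Ah


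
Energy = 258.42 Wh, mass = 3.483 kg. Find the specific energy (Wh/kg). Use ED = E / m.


ED = E / m = 258.42 / 3.483 = 74.19 Wh/kg

74.19 Wh/kg


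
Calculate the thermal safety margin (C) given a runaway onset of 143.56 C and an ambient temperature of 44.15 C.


margin = T_onset - T_ambient = 143.56 - 44.15 = 99.41 C

99.41 C


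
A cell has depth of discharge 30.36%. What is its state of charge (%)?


SOC = 100 - DOD = 100 - 30.36 = 69.64%

69.64%


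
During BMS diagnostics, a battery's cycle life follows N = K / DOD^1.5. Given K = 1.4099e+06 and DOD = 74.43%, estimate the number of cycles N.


DOD^1.5 = 642.13
N = K / DOD^1.5 = 1.4099e+06 / 642.13 = 2196

2196 cycles


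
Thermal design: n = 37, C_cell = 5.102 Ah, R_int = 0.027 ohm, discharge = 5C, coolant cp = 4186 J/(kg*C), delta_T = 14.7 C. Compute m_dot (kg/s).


Step 1: I = 5 * 5.102 = 25.51 A
Step 2: Q_cell = I^2 * R = 25.51^2 * 0.027 = 17.571 W
Step 3: Q_total = 37 * 17.571 = 650.13 W
Step 4: m_dot = Q_total / (cp * dT) = 650.13 / (4186 * 14.7) = 0.01057 kg/s

0.01057 kg/s


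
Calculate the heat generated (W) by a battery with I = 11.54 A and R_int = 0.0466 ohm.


I^2 = 133.17
Q = 133.17 * 0.0466 = 6.206 W

6.206 W


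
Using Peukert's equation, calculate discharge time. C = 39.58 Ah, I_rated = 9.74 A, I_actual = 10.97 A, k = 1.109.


t_rated = C / I_rated = 39.58 / 9.74 = 4.0637 hr
(I_rated/I)^k = (0.88788)^1.109 = 0.87645
t = t_rated * (I_rated/I)^k = 4.0637 * 0.87645 = 3.562 hr

3.562 hr


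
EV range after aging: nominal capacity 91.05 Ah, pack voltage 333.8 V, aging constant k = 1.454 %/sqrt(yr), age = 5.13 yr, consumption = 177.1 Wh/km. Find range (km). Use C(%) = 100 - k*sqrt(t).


Step 1: capacity retention = 100 - 1.454 * sqrt(5.13) = 100 - 1.454 * 2.265 = 96.707%
Step 2: C_now = 91.05 * 96.707/100 = 88.052 Ah
Step 3: E_pack = V * C_now = 333.8 * 88.052 = 29392 Wh
Step 4: range = E_pack / consumption = 29392 / 177.1 = 166.0 km

166.0 km


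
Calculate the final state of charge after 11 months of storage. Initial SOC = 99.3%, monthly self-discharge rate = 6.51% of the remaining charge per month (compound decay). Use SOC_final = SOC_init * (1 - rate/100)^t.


decay = (1 - 6.51/100)^11 = 0.47689
SOC_final = 99.3 * 0.47689 = 47.36%

47.36%


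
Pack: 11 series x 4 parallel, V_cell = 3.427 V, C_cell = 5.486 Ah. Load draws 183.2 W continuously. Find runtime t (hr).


Step 1: E_pack = Ns * V_cell * Np * C_cell = 11 * 3.427 * 4 * 5.486 = 827.22 Wh
Step 2: t = E_pack / P = 827.22 / 183.2 = 4.515 hr

4.515 hr


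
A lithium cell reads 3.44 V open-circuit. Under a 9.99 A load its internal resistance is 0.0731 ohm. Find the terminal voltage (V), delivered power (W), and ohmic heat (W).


Step 1: V_terminal = OCV - I*R = 3.44 - 9.99 * 0.0731 = 2.7097 V
Step 2: P_out = V_terminal * I = 2.7097 * 9.99 = 27.07 W
Step 3: Q = I^2 * R = 9.99^2 * 0.0731 = 7.295 W

V=2.7097 V, P=27.07 W, Q=7.295 W


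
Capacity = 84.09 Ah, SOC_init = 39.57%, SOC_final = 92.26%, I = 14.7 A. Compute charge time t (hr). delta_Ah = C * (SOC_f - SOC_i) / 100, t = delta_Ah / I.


delta_Ah = 84.09 * (92.26 - 39.57) / 100 = 44.307 Ah
t = delta_Ah / I = 44.307 / 14.7 = 3.014 hr

3.014 hr


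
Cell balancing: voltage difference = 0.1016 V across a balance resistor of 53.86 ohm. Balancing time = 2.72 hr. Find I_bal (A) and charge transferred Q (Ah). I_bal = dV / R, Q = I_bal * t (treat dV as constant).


First, Ohm's law: I_bal = 0.1016 V / 53.86 ohm = 0.0018864 A
Then Q = I * t = 0.0018864 A * 2.72 hr = 0.005131 Ah

I=0.0018864 A, Q=0.005131 Ah


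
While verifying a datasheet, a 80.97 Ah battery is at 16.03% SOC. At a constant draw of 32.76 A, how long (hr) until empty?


Step 1: remaining = SOC/100 * C_total = 16.03/100 * 80.97 = 12.979 Ah
Step 2: t = remaining / I = 12.979 / 32.76 = 0.3962 hr

0.3962 hr


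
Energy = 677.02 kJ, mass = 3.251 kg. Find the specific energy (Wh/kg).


Convert: E = 677.02 kJ = 188.06 Wh
ED = E / m = 188.06 / 3.251 = 57.85 Wh/kg

57.85 Wh/kg


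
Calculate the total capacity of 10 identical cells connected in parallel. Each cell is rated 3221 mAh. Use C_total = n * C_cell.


Convert: C_cell = 3221 mAh = 3.221 Ah
C_total = 10 * 3.221 = 32.21 Ah

32.21 Ah


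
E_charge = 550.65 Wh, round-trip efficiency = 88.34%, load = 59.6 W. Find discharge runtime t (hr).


Step 1: E_discharge = eta/100 * E_charge = 88.34/100 * 550.65 = 486.44 Wh
Step 2: t = E_discharge / P = 486.44 / 59.6 = 8.162 hr

8.162 hr


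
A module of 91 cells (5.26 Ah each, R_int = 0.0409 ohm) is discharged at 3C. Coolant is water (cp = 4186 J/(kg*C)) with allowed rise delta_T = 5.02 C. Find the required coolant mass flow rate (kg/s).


Step 1: I = 3 * 5.26 = 15.78 A
Step 2: Q_cell = I^2 * R = 15.78^2 * 0.0409 = 10.184 W
Step 3: Q_total = 91 * 10.184 = 926.74 W
Step 4: m_dot = Q_total / (cp * dT) = 926.74 / (4186 * 5.02) = 0.04410 kg/s

0.04410 kg/s


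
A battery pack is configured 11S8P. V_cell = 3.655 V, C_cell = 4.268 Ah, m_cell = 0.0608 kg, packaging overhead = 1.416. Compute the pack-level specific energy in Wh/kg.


Step 1: V_pack = 11 * 3.655 = 40.205 V
Step 2: C_pack = 8 * 4.268 = 34.144 Ah
Step 3: E_pack = V_pack * C_pack = 40.205 * 34.144 = 1372.8 Wh
Step 4: m_pack = 11 * 8 * 0.0608 * 1.416 = 7.5762 kg
Step 5: ED = E_pack / m_pack = 1372.8 / 7.5762 = 181.2 Wh/kg

181.2 Wh/kg


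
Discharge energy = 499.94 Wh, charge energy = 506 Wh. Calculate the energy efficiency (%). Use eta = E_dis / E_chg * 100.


Round-trip efficiency = 499.94/506 * 100% = 98.80%

98.80%


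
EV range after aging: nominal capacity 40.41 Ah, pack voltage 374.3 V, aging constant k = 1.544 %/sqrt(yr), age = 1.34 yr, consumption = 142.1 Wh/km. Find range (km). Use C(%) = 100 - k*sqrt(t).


Step 1: capacity retention = 100 - 1.544 * sqrt(1.34) = 100 - 1.544 * 1.1576 = 98.213%
Step 2: C_now = 40.41 * 98.213/100 = 39.688 Ah
Step 3: E_pack = V * C_now = 374.3 * 39.688 = 14855 Wh
Step 4: range = E_pack / consumption = 14855 / 142.1 = 104.5 km

104.5 km


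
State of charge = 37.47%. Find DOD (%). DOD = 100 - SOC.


DOD = 100 - SOC = 100 - 37.47 = 62.53%

62.53%


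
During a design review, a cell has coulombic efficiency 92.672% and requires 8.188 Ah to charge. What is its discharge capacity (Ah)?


Q_dis = eta/100 * Q_chg = 92.672/100 * 8.188 = 7.588 Ah

7.588 Ah


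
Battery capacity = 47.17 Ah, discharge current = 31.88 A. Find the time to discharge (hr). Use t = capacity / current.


Runtime = 47.17 Ah / 31.88 A = 1.480 hr

1.480 hr


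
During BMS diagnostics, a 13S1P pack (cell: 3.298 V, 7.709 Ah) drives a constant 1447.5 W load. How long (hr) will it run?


Step 1: E_pack = Ns * V_cell * Np * C_cell = 13 * 3.298 * 1 * 7.709 = 330.52 Wh
Step 2: t = E_pack / P = 330.52 / 1447.5 = 0.2283 hr

0.2283 hr


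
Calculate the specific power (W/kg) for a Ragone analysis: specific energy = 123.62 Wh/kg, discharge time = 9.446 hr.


P_specific = E / t = 123.62 / 9.446 = 13.09 W/kg

13.09 W/kg


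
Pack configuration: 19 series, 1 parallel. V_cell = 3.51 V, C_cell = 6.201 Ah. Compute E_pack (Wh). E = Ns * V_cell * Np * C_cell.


V_pack = 19 * 3.51 = 66.69 V
C_pack = 1 * 6.201 = 6.201 Ah
E = V_pack * C_pack = 66.69 * 6.201 = 413.5 Wh

413.5 Wh


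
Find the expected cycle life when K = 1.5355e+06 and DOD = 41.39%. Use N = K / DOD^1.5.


Step 1: DOD^1.5 = 41.39^1.5 = 266.28
Step 2: N = 1.5355e+06 / 266.28 = 5766 cycles

5766 cycles


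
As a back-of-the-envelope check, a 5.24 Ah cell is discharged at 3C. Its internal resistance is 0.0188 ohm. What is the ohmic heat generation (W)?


Step 1: I = C_rate * capacity = 3 * 5.24 = 15.72 A
Step 2: Q = I^2 * R = 15.72^2 * 0.0188 = 247.12 * 0.0188 = 4.646 W

4.646 W


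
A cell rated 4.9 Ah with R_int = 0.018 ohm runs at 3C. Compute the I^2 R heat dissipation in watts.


Step 1: I = C_rate * capacity = 3 * 4.9 = 14.7 A
Step 2: Q = I^2 * R = 14.7^2 * 0.018 = 216.09 * 0.018 = 3.890 W

3.890 W


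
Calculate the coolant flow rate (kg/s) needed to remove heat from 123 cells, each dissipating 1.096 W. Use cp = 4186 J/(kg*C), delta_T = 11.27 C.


Step 1: Total heat Q = 123 * 1.096 W = 134.81 W
Step 2: denom = cp * dT = 4186 * 11.27 = 47176
Step 3: m_dot = 134.81 / 47176 = 0.002858 kg/s

0.002858 kg/s


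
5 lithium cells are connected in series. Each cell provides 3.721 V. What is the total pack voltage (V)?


V_pack = n * V_cell = 5 * 3.721 = 18.605 V

18.605 V


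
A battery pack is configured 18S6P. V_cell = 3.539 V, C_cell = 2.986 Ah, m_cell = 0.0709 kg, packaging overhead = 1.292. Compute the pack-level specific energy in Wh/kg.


Step 1: V_pack = 18 * 3.539 = 63.702 V
Step 2: C_pack = 6 * 2.986 = 17.916 Ah
Step 3: E_pack = V_pack * C_pack = 63.702 * 17.916 = 1141.3 Wh
Step 4: m_pack = 18 * 6 * 0.0709 * 1.292 = 9.8931 kg
Step 5: ED = E_pack / m_pack = 1141.3 / 9.8931 = 115.4 Wh/kg

115.4 Wh/kg


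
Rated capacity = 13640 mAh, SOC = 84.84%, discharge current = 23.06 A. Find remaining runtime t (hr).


Convert: C_total = 13640 mAh = 13.64 Ah
Step 1: remaining = SOC/100 * C_total = 84.84/100 * 13.64 = 11.572 Ah
Step 2: t = remaining / I = 11.572 / 23.06 = 0.5018 hr

0.5018 hr


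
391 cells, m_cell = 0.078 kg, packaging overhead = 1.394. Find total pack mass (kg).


m_pack = n * m_cell * overhead = 391 * 0.078 * 1.394 = 42.51 kg

42.51 kg


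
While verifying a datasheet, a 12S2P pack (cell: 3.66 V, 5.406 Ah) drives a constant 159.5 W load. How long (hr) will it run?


Step 1: E_pack = Ns * V_cell * Np * C_cell = 12 * 3.66 * 2 * 5.406 = 474.86 Wh
Step 2: t = E_pack / P = 474.86 / 159.5 = 2.977 hr

2.977 hr


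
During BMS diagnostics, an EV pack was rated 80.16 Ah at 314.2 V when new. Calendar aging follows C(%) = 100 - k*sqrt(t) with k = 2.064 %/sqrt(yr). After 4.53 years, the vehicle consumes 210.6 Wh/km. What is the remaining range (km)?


Step 1: capacity retention = 100 - 2.064 * sqrt(4.53) = 100 - 2.064 * 2.1284 = 95.607%
Step 2: C_now = 80.16 * 95.607/100 = 76.639 Ah
Step 3: E_pack = V * C_now = 314.2 * 76.639 = 24080 Wh
Step 4: range = E_pack / consumption = 24080 / 210.6 = 114.3 km

114.3 km


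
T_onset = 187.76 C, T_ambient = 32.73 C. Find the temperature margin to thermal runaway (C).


margin = T_onset - T_ambient = 187.76 - 32.73 = 155.03 C

155.03 C


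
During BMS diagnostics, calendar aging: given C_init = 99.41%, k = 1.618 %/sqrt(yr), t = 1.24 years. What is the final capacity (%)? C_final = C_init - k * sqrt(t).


Step 1: sqrt(1.24 yr) = 1.1136
Step 2: drop = 1.618 * 1.1136 = 1.8018
Step 3: C_final = 99.41 - 1.8018 = 97.61%

97.61%


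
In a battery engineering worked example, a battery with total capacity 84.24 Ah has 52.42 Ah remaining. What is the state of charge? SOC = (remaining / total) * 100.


SOC = (remaining / total) * 100 = (52.42 / 84.24) * 100 = 62.23%

62.23%


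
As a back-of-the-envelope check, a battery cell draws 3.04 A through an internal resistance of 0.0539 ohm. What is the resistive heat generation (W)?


I^2 = 9.2416
Q = 9.2416 * 0.0539 = 0.4981 W

0.4981 W


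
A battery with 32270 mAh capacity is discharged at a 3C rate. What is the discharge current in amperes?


Convert: capacity = 32270 mAh = 32.27 Ah
I = C_rate * capacity = 3 * 32.27 = 96.81 A

96.81 A


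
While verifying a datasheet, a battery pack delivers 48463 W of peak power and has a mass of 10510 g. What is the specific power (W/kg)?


Convert: m = 10510 g = 10.51 kg
Specific power = 48463 W / 10.51 kg = 4611 W/kg

4611 W/kg


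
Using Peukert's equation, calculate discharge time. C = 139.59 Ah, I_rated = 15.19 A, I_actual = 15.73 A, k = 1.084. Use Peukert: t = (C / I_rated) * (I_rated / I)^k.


Step 1: t_rated = C / I_rated = 139.59 / 15.19 = 9.1896 hr
Step 2: ratio = 15.19 / 15.73 = 0.96567
Step 3: ratio^k = 0.96567^1.084 = 0.96284
Step 4: t = t_rated * ratio^k = 9.1896 * 0.96284 = 8.848 hr

8.848 hr


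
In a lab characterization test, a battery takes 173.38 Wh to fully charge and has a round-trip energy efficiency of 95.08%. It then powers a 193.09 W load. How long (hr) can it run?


Step 1: E_discharge = eta/100 * E_charge = 95.08/100 * 173.38 = 164.85 Wh
Step 2: t = E_discharge / P = 164.85 / 193.09 = 0.8537 hr

0.8537 hr


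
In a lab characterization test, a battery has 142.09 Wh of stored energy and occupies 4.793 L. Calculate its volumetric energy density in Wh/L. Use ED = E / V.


ED = E / V = 142.09 / 4.793 = 29.65 Wh/L

29.65 Wh/L


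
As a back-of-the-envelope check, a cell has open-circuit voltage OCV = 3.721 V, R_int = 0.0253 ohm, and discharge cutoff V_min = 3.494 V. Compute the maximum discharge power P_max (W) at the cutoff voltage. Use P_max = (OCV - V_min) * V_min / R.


P_max = (OCV - V_min) * V_min / R = (3.721 - 3.494) * 3.494 / 0.0253 = 0.227 * 3.494 / 0.0253 = 31.35 W

31.35 W


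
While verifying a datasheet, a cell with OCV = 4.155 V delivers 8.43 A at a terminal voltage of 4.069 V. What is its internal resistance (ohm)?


R = (OCV - V) / I = (4.155 - 4.069) / 8.43 = 0.01020 ohm

0.01020 ohm


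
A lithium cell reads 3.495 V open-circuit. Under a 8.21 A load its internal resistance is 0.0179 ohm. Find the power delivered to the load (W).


Step 1: V_terminal = OCV - I*R = 3.495 - 8.21 * 0.0179 = 3.348 V
Step 2: P_out = V_terminal * I = 3.348 * 8.21 = 27.49 W

27.49 W


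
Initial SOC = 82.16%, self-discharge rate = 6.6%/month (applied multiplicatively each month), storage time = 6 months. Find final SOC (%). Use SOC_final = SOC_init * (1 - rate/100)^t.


Monthly retention factor = 1 - 6.6/100 = 0.934
Over 6 months: factor^6 = 0.66387
SOC_final = 82.16 * 0.66387 = 54.54%

54.54%


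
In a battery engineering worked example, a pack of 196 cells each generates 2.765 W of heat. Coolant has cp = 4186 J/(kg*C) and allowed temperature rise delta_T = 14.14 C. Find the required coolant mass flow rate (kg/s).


Step 1: Total heat Q = 196 * 2.765 W = 541.94 W
Step 2: denom = cp * dT = 4186 * 14.14 = 59190
Step 3: m_dot = 541.94 / 59190 = 0.009156 kg/s

0.009156 kg/s


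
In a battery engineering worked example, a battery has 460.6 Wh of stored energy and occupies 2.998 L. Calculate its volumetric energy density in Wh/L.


ED = E / V = 460.6 / 2.998 = 153.6 Wh/L

153.6 Wh/L


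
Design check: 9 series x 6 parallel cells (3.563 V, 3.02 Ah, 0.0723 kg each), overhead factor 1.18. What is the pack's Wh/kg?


Step 1: V_pack = 9 * 3.563 = 32.067 V
Step 2: C_pack = 6 * 3.02 = 18.12 Ah
Step 3: E_pack = V_pack * C_pack = 32.067 * 18.12 = 581.05 Wh
Step 4: m_pack = 9 * 6 * 0.0723 * 1.18 = 4.607 kg
Step 5: ED = E_pack / m_pack = 581.05 / 4.607 = 126.1 Wh/kg

126.1 Wh/kg


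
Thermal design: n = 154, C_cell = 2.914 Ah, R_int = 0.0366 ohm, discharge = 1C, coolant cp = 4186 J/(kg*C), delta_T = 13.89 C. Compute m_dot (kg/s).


Step 1: I = 1 * 2.914 = 2.914 A
Step 2: Q_cell = I^2 * R = 2.914^2 * 0.0366 = 0.31079 W
Step 3: Q_total = 154 * 0.31079 = 47.862 W
Step 4: m_dot = Q_total / (cp * dT) = 47.862 / (4186 * 13.89) = 8.232e-04 kg/s

8.232e-04 kg/s


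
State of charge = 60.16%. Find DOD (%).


DOD = 100 - SOC = 100 - 60.16 = 39.84%

39.84%


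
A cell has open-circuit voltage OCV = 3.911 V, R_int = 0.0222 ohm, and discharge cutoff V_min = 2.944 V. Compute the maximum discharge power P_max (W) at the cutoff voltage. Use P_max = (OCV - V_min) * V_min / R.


dV = OCV - V_min = 0.967 V (so I_max = dV / R)
P_max = dV * V_min / R = 0.967 * 2.944 / 0.0222 = 128.2 W

128.2 W


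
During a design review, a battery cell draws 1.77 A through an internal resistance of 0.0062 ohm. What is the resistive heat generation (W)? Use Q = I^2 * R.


Q = I^2 * R = 1.77^2 * 0.0062 = 0.01942 W

0.01942 W


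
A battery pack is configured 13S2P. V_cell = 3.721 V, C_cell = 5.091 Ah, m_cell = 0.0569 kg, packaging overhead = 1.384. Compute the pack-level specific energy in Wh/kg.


Step 1: V_pack = 13 * 3.721 = 48.373 V
Step 2: C_pack = 2 * 5.091 = 10.182 Ah
Step 3: E_pack = V_pack * C_pack = 48.373 * 10.182 = 492.53 Wh
Step 4: m_pack = 13 * 2 * 0.0569 * 1.384 = 2.0475 kg
Step 5: ED = E_pack / m_pack = 492.53 / 2.0475 = 240.6 Wh/kg

240.6 Wh/kg


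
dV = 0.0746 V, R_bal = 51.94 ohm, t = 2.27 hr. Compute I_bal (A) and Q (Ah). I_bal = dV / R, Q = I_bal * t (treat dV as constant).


I_bal = dV / R = 0.0746 / 51.94 = 0.0014363 A
Q = I_bal * t = 0.0014363 * 2.27 = 0.003260 Ah

I=0.0014363 A, Q=0.003260 Ah
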